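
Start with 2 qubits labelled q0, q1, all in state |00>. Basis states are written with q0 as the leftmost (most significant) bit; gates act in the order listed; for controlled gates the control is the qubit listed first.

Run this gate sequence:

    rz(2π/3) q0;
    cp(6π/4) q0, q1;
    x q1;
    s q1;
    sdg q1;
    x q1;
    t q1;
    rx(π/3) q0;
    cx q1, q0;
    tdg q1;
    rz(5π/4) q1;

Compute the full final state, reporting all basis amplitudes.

After the circuit, the state carries amplitude -sqrt(3)*exp(I*pi/24)/2 on |00>, 0 on |01>, exp(13*I*pi/24)/2 on |10>, 0 on |11>.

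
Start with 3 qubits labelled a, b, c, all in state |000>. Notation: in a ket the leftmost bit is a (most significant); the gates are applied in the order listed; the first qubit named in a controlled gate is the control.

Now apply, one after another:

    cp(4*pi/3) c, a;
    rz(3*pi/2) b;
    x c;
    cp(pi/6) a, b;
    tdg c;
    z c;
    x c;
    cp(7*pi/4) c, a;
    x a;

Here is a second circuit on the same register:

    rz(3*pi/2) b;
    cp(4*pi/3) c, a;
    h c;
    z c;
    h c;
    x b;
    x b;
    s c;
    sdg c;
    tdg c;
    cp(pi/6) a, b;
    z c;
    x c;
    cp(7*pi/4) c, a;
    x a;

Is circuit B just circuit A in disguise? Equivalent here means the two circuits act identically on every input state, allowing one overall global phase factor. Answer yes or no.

Yes: on every input state the two circuits agree up to one overall phase factor.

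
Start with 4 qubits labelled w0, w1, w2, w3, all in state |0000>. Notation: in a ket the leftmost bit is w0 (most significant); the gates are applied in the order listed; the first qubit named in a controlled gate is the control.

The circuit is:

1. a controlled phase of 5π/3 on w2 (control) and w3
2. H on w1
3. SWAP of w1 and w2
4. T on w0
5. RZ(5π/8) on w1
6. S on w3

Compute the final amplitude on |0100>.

The amplitude on |0100> is 0.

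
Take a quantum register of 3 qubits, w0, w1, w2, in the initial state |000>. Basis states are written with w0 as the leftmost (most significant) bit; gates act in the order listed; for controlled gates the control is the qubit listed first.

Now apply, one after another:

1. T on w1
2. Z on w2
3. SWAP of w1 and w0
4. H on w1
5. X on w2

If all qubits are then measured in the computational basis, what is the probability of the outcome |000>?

A full measurement returns |000> with probability 0.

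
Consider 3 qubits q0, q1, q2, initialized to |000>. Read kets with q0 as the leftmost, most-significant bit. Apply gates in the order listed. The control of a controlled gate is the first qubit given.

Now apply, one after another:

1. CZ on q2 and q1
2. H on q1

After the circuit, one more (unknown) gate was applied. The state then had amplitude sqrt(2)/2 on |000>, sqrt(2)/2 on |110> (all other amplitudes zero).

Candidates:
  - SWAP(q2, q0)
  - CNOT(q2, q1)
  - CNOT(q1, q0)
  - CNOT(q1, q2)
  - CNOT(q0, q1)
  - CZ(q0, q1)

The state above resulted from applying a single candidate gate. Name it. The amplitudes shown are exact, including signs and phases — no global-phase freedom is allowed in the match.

The unique candidate consistent with the amplitudes is CNOT(q1, q0).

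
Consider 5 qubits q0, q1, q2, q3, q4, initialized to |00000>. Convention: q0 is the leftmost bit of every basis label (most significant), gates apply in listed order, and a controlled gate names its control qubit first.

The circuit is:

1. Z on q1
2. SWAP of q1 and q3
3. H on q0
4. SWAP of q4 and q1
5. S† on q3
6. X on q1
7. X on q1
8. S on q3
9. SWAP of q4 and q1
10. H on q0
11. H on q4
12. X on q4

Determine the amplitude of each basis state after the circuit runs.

After the circuit, the state carries amplitude sqrt(2)/2 on |00000>, sqrt(2)/2 on |00001>, and 0 on every other basis state. Key observation: the block from step 3 through step 10 cancels to the identity and can be dropped.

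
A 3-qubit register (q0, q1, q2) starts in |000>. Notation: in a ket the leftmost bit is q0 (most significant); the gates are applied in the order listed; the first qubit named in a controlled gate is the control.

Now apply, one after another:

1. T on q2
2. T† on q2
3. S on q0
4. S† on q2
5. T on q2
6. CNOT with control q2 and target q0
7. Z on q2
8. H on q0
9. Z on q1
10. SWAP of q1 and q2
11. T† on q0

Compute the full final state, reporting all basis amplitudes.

After the circuit, the state carries amplitude sqrt(2)/2 on |000>, -sqrt(2)*exp(3*I*pi/4)/2 on |100>, and 0 on every other basis state.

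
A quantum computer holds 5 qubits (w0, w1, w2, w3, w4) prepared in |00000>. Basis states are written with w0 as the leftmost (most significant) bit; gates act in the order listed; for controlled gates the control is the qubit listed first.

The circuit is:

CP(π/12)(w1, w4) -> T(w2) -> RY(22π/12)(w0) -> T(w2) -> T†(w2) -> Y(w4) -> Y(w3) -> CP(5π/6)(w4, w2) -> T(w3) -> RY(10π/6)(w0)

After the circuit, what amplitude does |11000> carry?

|11000> carries amplitude 0 in the final state.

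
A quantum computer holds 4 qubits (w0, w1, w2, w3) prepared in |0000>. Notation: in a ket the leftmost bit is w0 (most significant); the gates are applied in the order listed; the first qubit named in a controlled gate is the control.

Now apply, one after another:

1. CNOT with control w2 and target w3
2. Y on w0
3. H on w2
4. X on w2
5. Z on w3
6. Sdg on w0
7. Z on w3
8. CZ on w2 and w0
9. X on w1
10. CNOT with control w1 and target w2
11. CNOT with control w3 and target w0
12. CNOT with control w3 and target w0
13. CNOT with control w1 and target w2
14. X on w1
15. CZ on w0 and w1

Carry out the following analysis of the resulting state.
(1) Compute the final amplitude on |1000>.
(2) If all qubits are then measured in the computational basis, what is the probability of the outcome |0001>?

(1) The amplitude on |1000> is sqrt(2)/2. Key observation: steps 9-14 multiply out to the identity, so the circuit reduces to the remaining gates.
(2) The probability of measuring |0001> is 0.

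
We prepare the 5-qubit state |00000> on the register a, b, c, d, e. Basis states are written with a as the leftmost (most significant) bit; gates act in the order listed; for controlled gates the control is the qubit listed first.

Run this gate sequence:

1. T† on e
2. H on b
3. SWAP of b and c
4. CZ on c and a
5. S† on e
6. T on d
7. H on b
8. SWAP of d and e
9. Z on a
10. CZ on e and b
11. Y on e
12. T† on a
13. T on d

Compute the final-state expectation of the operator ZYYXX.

In the final state, ZYYXX has expectation 0.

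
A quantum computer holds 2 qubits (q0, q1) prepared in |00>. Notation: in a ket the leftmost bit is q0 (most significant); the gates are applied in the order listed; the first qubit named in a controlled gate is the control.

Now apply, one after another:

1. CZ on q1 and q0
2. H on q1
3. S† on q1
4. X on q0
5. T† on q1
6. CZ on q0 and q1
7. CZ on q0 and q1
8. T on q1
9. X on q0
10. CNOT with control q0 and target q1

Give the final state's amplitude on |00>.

The amplitude on |00> is sqrt(2)/2. Key observation: gates 4-9 undo each other exactly, leaving only the rest of the circuit to track.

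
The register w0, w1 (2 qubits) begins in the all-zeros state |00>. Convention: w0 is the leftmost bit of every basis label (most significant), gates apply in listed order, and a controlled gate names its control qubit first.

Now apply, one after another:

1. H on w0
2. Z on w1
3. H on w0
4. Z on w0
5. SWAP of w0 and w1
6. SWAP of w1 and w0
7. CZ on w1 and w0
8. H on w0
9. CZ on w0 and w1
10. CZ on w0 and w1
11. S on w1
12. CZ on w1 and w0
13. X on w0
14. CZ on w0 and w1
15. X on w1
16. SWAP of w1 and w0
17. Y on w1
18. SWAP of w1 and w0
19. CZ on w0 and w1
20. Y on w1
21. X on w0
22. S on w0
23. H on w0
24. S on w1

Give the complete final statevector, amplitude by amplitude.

The final amplitudes are -1/2 - I/2 on |00>, 0 on |01>, -1/2 + I/2 on |10>, 0 on |11>.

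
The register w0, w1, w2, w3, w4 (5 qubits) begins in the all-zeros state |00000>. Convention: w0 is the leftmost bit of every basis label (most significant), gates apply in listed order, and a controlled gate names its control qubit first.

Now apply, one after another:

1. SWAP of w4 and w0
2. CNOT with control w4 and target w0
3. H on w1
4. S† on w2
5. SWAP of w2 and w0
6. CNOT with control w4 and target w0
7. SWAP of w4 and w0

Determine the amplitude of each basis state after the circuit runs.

After the circuit, the state carries amplitude sqrt(2)/2 on |00000>, sqrt(2)/2 on |01000>, and 0 on every other basis state.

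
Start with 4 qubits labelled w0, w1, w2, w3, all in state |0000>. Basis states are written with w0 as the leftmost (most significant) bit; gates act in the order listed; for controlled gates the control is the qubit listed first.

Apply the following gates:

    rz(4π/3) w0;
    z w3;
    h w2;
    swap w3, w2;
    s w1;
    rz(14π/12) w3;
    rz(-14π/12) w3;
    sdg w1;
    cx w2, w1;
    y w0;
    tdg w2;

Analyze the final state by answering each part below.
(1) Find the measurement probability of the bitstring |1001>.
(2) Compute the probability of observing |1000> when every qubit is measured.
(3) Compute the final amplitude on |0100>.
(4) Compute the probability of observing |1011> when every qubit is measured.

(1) The probability of measuring |1001> is 1/2.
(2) Outcome |1000> occurs with probability 1/2.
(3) The amplitude on |0100> is 0.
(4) Outcome |1011> occurs with probability 0.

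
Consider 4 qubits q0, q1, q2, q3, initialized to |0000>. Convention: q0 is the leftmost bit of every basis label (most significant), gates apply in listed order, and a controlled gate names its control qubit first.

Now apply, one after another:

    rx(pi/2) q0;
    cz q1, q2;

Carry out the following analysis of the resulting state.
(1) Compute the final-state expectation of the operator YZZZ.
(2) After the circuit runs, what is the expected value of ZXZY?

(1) In the final state, YZZZ has expectation -1.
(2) The expectation value of ZXZY is 0.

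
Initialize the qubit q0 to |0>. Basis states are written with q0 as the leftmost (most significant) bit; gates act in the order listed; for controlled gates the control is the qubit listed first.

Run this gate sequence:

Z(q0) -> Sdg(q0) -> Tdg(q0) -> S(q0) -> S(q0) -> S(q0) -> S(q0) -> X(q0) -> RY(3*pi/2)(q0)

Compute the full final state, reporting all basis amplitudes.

After the circuit, the state carries amplitude -sqrt(2)/2 on |0>, -sqrt(2)/2 on |1>. Key observation: the block from step 4 through step 7 cancels to the identity and can be dropped.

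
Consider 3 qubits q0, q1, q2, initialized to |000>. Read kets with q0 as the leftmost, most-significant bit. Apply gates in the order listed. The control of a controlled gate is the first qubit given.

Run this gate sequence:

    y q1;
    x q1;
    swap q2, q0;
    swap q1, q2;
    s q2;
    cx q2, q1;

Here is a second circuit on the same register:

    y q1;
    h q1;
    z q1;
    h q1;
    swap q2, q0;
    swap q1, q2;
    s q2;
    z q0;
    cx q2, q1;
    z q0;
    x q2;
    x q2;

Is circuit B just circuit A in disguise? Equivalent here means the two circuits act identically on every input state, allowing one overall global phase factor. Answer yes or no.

Yes: on every input state the two circuits agree up to one overall phase factor.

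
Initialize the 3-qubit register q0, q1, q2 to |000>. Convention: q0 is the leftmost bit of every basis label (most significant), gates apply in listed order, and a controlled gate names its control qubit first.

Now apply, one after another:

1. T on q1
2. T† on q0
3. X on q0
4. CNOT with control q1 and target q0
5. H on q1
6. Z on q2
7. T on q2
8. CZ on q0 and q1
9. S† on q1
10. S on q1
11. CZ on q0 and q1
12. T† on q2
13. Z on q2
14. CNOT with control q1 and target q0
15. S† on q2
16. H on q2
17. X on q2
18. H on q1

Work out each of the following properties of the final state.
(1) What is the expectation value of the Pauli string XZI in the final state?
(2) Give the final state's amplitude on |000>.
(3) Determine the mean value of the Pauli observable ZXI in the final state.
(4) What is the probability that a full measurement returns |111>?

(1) The expectation value of XZI is 1. Key observation: gates 6-13 undo each other exactly, leaving only the rest of the circuit to track.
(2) The amplitude on |000> is sqrt(2)/4.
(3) The expectation value of ZXI is -1.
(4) A full measurement returns |111> with probability 1/8.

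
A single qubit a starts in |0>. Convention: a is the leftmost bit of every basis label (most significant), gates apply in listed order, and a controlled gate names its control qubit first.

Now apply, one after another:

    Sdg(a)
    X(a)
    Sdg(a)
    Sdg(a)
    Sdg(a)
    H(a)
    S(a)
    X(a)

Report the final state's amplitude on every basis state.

After the circuit, the state carries amplitude sqrt(2)/2 on |0>, sqrt(2)*I/2 on |1>.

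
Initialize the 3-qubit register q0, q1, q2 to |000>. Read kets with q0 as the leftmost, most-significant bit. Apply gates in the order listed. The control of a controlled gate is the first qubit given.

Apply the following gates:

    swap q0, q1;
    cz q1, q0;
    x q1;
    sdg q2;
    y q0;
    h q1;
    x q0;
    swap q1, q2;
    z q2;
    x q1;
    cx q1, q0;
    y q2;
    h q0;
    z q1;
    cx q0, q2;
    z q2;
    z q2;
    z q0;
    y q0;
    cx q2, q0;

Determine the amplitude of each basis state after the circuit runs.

The resulting statevector has amplitude 0 on |000>, 0 on |001>, -I/2 on |010>, I/2 on |011>, 0 on |100>, 0 on |101>, -I/2 on |110>, I/2 on |111>.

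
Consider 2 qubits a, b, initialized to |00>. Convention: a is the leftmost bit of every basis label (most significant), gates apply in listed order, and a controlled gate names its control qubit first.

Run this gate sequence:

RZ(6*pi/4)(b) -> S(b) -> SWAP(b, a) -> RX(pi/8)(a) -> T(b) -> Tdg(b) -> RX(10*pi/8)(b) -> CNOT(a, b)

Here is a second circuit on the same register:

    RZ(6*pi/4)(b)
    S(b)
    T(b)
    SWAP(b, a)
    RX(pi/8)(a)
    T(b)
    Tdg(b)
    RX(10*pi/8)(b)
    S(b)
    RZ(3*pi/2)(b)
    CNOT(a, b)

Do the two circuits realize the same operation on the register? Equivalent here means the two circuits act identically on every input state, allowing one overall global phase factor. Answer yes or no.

No: there is an input state on which the two circuits produce genuinely different outputs (not merely differing by a phase).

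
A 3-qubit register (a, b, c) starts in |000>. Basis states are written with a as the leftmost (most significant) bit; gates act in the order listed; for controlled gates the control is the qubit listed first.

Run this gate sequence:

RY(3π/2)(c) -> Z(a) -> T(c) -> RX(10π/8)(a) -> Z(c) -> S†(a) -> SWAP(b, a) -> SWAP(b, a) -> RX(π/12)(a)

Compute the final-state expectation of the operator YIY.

The observable YIY averages to -sqrt(2)/8 + sqrt(6)/8.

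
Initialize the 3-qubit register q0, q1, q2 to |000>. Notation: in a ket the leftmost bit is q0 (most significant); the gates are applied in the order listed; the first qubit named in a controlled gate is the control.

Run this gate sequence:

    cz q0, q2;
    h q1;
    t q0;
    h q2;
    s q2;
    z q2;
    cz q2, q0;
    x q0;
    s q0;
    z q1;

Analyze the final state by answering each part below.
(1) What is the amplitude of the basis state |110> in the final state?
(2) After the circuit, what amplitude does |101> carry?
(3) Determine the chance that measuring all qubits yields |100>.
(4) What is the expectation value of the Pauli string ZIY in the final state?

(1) The amplitude on |110> is -I/2.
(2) The final state's coefficient on |101> equals 1/2.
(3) Outcome |100> occurs with probability 1/4.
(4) In the final state, ZIY has expectation 1.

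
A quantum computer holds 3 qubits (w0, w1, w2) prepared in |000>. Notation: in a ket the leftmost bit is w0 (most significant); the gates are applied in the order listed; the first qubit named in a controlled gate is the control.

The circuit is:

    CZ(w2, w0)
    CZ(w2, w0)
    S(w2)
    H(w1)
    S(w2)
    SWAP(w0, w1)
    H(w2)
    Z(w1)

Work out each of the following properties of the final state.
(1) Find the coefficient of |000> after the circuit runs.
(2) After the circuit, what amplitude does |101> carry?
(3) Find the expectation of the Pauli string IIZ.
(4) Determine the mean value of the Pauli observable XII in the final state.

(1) The amplitude on |000> is 1/2.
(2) |101> carries amplitude 1/2 in the final state.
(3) The expectation value of IIZ is 0.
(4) In the final state, XII has expectation 1.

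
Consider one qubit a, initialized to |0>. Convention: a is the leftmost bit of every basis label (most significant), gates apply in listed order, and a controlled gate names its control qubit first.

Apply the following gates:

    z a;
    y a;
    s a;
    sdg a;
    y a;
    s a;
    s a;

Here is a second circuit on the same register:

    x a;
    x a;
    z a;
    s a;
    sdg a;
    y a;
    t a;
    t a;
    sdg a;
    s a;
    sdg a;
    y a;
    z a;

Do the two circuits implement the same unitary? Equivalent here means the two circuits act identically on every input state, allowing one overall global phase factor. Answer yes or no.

Yes — the two circuits implement the same unitary up to a global phase.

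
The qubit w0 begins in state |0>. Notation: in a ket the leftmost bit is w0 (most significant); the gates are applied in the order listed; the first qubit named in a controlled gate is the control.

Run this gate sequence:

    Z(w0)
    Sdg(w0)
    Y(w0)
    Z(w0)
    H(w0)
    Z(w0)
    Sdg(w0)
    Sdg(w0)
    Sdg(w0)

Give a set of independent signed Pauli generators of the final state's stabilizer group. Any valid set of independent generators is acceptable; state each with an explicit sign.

The stabilizer group can be generated by +Y, among other valid generating sets.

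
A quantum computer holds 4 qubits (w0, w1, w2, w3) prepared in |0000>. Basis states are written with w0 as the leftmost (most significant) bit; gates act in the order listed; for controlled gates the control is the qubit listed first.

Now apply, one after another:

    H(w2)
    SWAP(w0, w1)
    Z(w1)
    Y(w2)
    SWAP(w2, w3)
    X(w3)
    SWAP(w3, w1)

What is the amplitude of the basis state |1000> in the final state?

The final state's coefficient on |1000> equals 0.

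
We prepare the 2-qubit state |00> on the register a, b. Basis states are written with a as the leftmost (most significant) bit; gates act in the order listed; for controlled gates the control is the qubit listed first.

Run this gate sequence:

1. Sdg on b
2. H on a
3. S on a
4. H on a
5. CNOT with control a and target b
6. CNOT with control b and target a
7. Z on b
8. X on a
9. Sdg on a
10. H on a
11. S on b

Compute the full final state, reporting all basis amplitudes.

After the circuit, the state carries amplitude sqrt(2)*(1 - I)/4 on |00>, sqrt(2)*(-1 + I)/4 on |01>, sqrt(2)*(-1 + I)/4 on |10>, sqrt(2)*(1 - I)/4 on |11>.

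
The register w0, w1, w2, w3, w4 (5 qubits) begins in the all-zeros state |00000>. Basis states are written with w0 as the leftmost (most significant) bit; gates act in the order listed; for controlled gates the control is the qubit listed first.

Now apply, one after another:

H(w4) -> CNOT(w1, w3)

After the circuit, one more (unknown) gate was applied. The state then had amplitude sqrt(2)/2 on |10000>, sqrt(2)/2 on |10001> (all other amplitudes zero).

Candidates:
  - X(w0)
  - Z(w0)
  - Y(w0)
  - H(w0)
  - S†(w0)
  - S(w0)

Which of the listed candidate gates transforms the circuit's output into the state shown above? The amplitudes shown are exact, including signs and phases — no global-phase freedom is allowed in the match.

The applied gate was X(w0).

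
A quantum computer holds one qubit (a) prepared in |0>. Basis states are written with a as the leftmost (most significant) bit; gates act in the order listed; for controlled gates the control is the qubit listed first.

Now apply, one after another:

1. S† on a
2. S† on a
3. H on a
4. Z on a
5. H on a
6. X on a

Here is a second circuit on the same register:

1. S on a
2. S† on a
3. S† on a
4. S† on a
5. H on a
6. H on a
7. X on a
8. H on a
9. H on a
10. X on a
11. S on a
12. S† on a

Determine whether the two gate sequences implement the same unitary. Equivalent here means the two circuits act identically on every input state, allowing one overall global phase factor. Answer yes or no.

Yes — the two circuits implement the same unitary up to a global phase.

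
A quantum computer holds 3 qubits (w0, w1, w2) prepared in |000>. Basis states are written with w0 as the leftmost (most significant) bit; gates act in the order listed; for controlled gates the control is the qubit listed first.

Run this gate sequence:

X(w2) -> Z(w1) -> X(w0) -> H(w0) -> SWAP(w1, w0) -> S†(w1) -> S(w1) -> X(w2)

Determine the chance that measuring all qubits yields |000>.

The probability of measuring |000> is 1/2.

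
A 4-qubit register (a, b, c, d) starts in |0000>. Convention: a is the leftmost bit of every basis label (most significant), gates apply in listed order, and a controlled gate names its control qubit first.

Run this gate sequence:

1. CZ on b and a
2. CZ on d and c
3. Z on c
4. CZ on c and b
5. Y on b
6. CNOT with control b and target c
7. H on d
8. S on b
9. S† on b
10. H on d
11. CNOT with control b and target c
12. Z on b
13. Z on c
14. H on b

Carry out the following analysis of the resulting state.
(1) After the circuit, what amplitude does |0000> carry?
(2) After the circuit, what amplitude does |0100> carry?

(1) The amplitude on |0000> is -sqrt(2)*I/2. Key observation: the block from step 6 through step 11 cancels to the identity and can be dropped.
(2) |0100> carries amplitude sqrt(2)*I/2 in the final state.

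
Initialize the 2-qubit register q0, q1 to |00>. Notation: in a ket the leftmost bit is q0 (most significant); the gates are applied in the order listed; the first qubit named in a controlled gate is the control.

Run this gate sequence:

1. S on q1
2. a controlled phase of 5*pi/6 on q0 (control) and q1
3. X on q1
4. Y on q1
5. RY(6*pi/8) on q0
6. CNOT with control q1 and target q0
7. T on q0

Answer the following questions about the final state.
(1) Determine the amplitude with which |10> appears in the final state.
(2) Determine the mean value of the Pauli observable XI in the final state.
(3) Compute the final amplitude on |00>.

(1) |10> carries amplitude -sqrt(sqrt(2) + 2)*exp(3*I*pi/4)/2 in the final state.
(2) The expectation value of XI is 1/2.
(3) The amplitude on |00> is -I*sqrt(2 - sqrt(2))/2.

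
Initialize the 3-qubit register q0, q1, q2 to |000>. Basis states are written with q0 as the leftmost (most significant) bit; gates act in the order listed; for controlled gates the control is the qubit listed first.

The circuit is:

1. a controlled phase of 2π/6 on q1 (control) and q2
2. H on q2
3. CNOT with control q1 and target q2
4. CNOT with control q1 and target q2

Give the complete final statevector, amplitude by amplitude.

The resulting statevector has amplitude sqrt(2)/2 on |000>, sqrt(2)/2 on |001>, and 0 on every other basis state. Key observation: steps 3-4 multiply out to the identity, so the circuit reduces to the remaining gates.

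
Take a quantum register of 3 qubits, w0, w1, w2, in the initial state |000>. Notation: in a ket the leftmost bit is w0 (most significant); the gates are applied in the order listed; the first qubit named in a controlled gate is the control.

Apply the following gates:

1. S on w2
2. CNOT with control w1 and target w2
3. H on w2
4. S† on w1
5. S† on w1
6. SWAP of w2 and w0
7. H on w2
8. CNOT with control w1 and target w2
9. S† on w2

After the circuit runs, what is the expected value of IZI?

In the final state, IZI has expectation 1.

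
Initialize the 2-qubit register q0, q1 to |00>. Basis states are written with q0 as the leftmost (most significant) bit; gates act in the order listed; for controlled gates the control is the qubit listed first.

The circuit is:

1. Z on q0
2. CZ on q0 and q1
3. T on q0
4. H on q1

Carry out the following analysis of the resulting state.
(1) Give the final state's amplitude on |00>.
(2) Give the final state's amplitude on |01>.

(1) |00> carries amplitude sqrt(2)/2 in the final state.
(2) |01> carries amplitude sqrt(2)/2 in the final state.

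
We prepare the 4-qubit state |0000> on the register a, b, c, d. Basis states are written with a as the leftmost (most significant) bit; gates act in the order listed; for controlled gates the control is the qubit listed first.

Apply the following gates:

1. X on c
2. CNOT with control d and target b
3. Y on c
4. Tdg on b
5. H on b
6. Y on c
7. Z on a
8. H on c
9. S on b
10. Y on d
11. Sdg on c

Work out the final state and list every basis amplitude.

The resulting statevector has amplitude I/2 on |0001>, -1/2 on |0011>, -1/2 on |0101>, -I/2 on |0111>, and 0 on every other basis state.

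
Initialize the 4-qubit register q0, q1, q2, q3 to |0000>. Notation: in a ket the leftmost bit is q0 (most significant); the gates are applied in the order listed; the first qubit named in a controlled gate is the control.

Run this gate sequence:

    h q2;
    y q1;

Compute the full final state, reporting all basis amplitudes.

After the circuit, the state carries amplitude sqrt(2)*I/2 on |0100>, sqrt(2)*I/2 on |0110>, and 0 on every other basis state.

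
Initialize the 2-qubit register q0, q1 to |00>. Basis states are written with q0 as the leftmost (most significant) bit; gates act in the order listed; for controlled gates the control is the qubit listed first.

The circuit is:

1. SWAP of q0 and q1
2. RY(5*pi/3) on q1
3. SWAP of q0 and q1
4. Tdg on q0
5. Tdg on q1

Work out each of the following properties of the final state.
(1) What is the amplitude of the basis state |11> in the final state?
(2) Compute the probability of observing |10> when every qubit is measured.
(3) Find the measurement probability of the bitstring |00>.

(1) The amplitude on |11> is 0.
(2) The probability of measuring |10> is 1/4.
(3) Outcome |00> occurs with probability 3/4.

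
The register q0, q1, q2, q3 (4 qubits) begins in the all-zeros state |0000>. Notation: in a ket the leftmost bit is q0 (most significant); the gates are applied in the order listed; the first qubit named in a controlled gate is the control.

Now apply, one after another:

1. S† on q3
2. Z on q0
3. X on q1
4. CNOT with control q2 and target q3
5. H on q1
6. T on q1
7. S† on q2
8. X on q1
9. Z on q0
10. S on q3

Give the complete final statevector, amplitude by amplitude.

After the circuit, the state carries amplitude -sqrt(2)*exp(I*pi/4)/2 on |0000>, sqrt(2)/2 on |0100>, and 0 on every other basis state.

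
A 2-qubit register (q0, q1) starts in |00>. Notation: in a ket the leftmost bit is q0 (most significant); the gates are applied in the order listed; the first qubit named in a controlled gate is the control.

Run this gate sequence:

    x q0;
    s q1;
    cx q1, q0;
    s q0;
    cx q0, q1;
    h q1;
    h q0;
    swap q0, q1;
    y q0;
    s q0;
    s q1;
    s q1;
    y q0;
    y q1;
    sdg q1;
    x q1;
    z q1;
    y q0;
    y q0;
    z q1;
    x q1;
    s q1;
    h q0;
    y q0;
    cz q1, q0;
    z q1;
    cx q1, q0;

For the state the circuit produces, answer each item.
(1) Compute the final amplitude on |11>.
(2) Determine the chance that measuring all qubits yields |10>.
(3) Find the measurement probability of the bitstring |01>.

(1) The final state's coefficient on |11> equals sqrt(2)*(1 - I)/4.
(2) Outcome |10> occurs with probability 1/4.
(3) The probability of measuring |01> is 1/4.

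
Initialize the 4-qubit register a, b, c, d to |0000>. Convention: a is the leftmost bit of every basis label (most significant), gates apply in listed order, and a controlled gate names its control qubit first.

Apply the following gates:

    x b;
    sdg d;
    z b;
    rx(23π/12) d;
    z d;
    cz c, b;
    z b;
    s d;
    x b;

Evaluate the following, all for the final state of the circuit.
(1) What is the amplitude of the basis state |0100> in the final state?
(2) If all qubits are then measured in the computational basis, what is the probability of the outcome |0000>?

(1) |0100> carries amplitude 0 in the final state.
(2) A full measurement returns |0000> with probability sqrt(2)/8 + sqrt(6)/8 + 1/2.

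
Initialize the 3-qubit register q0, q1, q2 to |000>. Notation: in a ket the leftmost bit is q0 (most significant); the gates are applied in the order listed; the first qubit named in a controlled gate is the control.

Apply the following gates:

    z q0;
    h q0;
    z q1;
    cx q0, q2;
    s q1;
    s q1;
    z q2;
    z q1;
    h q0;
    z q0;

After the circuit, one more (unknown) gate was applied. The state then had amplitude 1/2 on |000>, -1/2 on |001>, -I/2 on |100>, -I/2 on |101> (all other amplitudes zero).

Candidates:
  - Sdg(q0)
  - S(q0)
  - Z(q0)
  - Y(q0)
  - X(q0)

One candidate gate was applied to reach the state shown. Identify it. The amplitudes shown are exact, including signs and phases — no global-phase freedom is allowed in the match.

The unique candidate consistent with the amplitudes is S(q0).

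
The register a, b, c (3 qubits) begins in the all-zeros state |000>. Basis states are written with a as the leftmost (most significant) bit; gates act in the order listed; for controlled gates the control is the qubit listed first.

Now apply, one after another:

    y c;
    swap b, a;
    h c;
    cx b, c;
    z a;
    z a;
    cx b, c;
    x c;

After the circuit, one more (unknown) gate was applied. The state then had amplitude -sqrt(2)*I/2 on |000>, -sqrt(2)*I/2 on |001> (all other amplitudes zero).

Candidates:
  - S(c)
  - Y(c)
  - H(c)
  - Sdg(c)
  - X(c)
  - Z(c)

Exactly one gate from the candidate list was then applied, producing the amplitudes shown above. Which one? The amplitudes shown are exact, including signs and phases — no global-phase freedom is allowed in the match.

The applied gate was Z(c).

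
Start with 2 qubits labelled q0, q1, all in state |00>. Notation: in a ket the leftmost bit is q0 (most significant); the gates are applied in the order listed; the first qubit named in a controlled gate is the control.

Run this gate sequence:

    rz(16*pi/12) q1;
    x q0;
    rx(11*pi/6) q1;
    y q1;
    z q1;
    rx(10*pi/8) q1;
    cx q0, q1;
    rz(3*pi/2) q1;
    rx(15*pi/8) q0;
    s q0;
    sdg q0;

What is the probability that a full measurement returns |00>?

A full measurement returns |00> with probability -sqrt(6)*sin(pi/16)**2/8 - sqrt(1/2 - sqrt(2)/4)*sqrt(sqrt(2)/4 + 1/2)*sin(pi/16)**2/2 + sin(pi/16)**2/2.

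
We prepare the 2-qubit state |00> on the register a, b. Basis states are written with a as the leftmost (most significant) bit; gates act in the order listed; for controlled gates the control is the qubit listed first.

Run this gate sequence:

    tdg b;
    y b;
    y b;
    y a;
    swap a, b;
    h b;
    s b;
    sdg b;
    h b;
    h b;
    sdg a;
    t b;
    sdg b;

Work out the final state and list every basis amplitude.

After the circuit, the state carries amplitude sqrt(2)*I/2 on |00>, -sqrt(2)*exp(I*pi/4)/2 on |01>, 0 on |10>, 0 on |11>. Key observation: the block from step 6 through step 9 cancels to the identity and can be dropped.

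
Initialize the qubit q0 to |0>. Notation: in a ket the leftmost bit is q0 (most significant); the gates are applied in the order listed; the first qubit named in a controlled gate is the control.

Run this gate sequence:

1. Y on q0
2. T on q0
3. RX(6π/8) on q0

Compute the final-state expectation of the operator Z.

In the final state, Z has expectation sqrt(2)/2.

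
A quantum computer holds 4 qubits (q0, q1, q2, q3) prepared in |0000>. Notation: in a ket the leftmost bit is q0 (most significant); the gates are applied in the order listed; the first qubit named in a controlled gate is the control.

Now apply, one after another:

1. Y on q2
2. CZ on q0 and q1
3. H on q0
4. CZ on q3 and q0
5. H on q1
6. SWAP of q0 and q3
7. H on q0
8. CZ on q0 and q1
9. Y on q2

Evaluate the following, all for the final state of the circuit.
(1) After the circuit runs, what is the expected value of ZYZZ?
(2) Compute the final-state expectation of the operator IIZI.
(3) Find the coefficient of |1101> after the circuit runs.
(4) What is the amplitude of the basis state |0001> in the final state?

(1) The observable ZYZZ averages to 0.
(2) The observable IIZI averages to 1.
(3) |1101> carries amplitude -sqrt(2)/4 in the final state.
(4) The amplitude on |0001> is sqrt(2)/4.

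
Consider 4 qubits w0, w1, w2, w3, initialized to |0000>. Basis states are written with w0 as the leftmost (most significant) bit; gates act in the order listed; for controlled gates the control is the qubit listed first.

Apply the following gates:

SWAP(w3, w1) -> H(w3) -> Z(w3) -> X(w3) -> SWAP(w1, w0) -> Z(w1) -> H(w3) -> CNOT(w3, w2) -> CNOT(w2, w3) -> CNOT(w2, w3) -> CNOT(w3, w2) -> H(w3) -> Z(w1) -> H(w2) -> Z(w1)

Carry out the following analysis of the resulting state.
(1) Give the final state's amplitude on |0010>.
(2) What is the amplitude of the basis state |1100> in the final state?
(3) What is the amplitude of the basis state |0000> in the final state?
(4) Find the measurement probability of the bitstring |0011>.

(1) The final state's coefficient on |0010> equals -1/2. Key observation: the block from step 6 through step 13 cancels to the identity and can be dropped.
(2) |1100> carries amplitude 0 in the final state.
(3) The amplitude on |0000> is -1/2.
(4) Outcome |0011> occurs with probability 1/4.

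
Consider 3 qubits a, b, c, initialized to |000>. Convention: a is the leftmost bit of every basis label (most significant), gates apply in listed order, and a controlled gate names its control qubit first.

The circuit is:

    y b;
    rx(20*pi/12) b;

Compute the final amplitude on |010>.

|010> carries amplitude -sqrt(3)*I/2 in the final state.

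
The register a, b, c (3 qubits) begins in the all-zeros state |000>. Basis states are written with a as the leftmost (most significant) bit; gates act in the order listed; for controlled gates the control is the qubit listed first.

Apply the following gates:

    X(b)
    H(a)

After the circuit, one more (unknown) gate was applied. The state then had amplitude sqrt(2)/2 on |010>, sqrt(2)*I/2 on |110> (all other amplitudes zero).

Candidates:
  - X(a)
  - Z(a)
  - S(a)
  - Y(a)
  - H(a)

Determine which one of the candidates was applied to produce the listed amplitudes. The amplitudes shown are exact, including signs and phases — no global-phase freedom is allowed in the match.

The unique candidate consistent with the amplitudes is S(a).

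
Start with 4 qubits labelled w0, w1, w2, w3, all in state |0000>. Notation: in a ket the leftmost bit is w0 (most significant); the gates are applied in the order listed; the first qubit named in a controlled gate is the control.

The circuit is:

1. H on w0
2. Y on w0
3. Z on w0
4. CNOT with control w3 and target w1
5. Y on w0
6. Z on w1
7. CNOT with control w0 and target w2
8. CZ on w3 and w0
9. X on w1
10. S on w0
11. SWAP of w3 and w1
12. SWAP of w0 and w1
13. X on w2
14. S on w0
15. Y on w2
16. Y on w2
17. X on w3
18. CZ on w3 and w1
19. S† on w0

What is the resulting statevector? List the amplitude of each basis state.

After the circuit, the state carries amplitude -sqrt(2)/2 on |0010>, sqrt(2)*I/2 on |0100>, and 0 on every other basis state.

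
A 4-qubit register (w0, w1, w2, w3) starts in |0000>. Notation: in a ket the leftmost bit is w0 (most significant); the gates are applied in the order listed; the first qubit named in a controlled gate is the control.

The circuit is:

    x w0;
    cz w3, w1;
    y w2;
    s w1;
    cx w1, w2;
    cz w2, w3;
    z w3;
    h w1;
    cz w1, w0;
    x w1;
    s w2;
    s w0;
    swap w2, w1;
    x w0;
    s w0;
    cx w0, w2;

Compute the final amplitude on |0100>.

The final state's coefficient on |0100> equals sqrt(2)*I/2.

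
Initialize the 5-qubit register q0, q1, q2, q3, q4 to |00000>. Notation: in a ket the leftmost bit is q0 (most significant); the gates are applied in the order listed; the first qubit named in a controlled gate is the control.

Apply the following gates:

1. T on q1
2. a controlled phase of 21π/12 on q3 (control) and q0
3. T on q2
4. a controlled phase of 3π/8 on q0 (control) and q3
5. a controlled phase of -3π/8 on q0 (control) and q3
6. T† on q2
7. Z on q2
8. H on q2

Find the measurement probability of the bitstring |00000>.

A full measurement returns |00000> with probability 1/2. Key observation: gates 3-6 undo each other exactly, leaving only the rest of the circuit to track.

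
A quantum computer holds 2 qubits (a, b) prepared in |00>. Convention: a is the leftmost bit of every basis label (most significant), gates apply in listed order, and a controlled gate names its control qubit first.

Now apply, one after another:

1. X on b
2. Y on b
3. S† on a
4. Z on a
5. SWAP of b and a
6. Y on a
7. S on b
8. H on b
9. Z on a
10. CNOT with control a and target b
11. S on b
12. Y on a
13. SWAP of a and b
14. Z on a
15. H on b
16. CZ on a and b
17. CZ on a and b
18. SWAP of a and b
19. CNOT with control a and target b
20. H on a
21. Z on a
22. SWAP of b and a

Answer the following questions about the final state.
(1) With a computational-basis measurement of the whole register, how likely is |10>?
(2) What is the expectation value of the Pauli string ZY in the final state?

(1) A full measurement returns |10> with probability 1/4.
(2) The expectation value of ZY is -1.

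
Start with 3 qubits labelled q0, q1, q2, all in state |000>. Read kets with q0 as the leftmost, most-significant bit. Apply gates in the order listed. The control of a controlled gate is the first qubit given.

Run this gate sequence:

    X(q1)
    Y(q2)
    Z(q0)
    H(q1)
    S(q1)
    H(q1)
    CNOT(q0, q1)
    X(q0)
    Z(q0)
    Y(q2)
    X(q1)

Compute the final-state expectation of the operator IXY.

The observable IXY averages to 0.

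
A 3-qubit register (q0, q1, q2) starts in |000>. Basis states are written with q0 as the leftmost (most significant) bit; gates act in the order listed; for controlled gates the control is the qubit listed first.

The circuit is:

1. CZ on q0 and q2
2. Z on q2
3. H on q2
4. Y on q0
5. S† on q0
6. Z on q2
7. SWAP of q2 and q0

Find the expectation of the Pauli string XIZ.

The observable XIZ averages to 1.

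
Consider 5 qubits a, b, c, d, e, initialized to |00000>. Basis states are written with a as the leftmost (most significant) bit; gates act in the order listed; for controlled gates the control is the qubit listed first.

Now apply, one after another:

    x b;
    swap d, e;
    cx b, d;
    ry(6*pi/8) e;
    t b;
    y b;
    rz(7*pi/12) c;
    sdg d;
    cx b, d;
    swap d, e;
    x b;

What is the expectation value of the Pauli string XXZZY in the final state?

The observable XXZZY averages to 0.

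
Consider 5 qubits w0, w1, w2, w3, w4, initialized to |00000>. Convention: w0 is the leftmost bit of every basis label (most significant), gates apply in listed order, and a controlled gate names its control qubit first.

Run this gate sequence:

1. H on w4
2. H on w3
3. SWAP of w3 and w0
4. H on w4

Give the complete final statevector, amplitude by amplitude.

The resulting statevector has amplitude sqrt(2)/2 on |00000>, sqrt(2)/2 on |10000>, and 0 on every other basis state.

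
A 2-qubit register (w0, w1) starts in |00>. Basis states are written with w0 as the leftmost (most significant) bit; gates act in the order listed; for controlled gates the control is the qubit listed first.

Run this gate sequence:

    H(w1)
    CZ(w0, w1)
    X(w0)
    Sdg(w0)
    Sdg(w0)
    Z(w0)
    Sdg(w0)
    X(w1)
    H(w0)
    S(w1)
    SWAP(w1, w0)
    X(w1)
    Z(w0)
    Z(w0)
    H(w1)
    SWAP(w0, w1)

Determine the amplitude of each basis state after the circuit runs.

The resulting statevector has amplitude 0 on |00>, 0 on |01>, sqrt(2)*I/2 on |10>, -sqrt(2)/2 on |11>.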